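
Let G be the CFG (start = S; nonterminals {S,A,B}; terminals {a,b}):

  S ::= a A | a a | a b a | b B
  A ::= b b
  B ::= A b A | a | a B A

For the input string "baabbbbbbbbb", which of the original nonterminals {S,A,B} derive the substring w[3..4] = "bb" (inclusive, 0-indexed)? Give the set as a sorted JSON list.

Convert to CNF:
  S -> T0 B | T1 A | T1 T1 | T1 X4
  A -> T0 T0
  B -> A X2 | T1 X3 | a
  T0 -> b
  T1 -> a
  X2 -> T0 A
  X3 -> B A
  X4 -> T0 T1

CYK table (by increasing span), restricted to cells inside w[3..4]:
  T[3,3] 'b' = {T0}  orig:{}
  T[4,4] 'b' = {T0}  orig:{}
  T[3,4] 'bb' = {A}

Original NTs in T[3,4] deriving "bb": ["A"]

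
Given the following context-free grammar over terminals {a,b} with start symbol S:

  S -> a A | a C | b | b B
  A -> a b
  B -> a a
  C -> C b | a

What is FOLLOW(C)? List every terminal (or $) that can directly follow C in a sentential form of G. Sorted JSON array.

FIRST iteration:
[1]
  A via A→a b: +{a}
  B via B→a a: +{a}
  C via C→a: +{a}
  S via S→a A: +{a}
  S via S→b: +{b}
  S: {a,b}  A: {a}  B: {a}  C: {a}
[2] (no change)
  S: {a,b}  A: {a}  B: {a}  C: {a}

Compute FOLLOW by fixpoint:
seed FOLLOW(S) with $
[1]
  C→C b: FOLLOW(C) ⊇ FIRST(b) = {b}; new: +{b}
  S→a A: FOLLOW(A) ⊇ FOLLOW(S) ⊇ {$}; new: +{$}
  S→a C: FOLLOW(C) ⊇ FOLLOW(S) ⊇ {$}; new: +{$}
  S→b B: FOLLOW(B) ⊇ FOLLOW(S) ⊇ {$}; new: +{$}
  S: {$}  A: {$}  B: {$}  C: {$,b}
[2] — fixpoint
  S: {$}  A: {$}  B: {$}  C: {$,b}

FOLLOW(C) = ["$", "b"]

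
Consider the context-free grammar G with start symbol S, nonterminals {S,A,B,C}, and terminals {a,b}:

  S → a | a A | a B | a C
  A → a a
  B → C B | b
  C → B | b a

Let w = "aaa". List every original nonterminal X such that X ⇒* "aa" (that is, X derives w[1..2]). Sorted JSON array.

CNF form of G:
  S -> T0 A | T0 B | T0 C | a
  A -> T0 T0
  B -> C B | b
  C -> C B | T1 T0 | b
  T0 -> a
  T1 -> b

CYK table (by increasing span), restricted to cells inside w[1..2]:
  T[1,1] 'a' = {S,T0}  orig:{S}
  T[2,2] 'a' = {S,T0}  orig:{S}
  T[1,2] 'aa' = {A}

Original NTs in T[1,2] deriving "aa": ["A"]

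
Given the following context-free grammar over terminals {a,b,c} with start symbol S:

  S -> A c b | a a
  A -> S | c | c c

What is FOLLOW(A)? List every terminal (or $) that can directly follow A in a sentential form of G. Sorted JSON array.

FIRST sets, iterate to fixpoint:
iter 1:
  A via A→c: +{c}
  S via S→A c b: +{c}
  S via S→a a: +{a}
  FIRST(S)={a,c}  FIRST(A)={c}
iter 2:
  A via A→S: +{a}
  FIRST(S)={a,c}  FIRST(A)={a,c}
iter 3: — fixpoint
  FIRST(S)={a,c}  FIRST(A)={a,c}

Compute FOLLOW by fixpoint:
FOLLOW(S) := {$}
round 1:
  S→A c b: FOLLOW(A) ⊇ FIRST(c) = {c}; new: +{c}
  FOLLOW[S]={$}  FOLLOW[A]={c}
round 2:
  A→S: FOLLOW(S) ⊇ FOLLOW(A) ⊇ {c}; new: +{c}
  FOLLOW[S]={$,c}  FOLLOW[A]={c}
round 3: (no change)
  FOLLOW[S]={$,c}  FOLLOW[A]={c}

FOLLOW(A) = ["c"]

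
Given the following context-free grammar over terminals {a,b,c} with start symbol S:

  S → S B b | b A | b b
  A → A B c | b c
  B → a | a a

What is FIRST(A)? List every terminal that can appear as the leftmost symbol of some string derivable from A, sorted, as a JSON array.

FIRST sets, iterate to fixpoint:
round 1:
  A via A→b c: +{b}
  B via B→a: +{a}
  S via S→b A: +{b}
  S: {b}  A: {b}  B: {a}
round 2: (stable)
  S: {b}  A: {b}  B: {a}

FIRST(A) = ["b"]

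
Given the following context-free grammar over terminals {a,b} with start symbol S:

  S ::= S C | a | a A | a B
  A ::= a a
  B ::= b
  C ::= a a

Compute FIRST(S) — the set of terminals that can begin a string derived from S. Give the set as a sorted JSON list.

FIRST iteration:
[1]
  A via A→a a: +{a}
  B via B→b: +{b}
  C via C→a a: +{a}
  S via S→a: +{a}
  S: {a}  A: {a}  B: {b}  C: {a}
[2] (stable)
  S: {a}  A: {a}  B: {b}  C: {a}

FIRST(S) = ["a"]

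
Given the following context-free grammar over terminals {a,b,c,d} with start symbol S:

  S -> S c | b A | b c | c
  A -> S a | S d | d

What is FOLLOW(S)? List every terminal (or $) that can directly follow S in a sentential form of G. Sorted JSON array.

FIRST sets, iterate to fixpoint:
[1]
  A via A→d: +{d}
  S via S→b A: +{b}
  S via S→c: +{c}
  FIRST(S)={b,c}  FIRST(A)={d}
[2]
  A via A→S a: +{b,c}
  FIRST(S)={b,c}  FIRST(A)={b,c,d}
[3] — fixpoint
  FIRST(S)={b,c}  FIRST(A)={b,c,d}

FOLLOW iteration:
FOLLOW(S) := {$}
round 1:
  A→S a: FOLLOW(S) ⊇ FIRST(a) = {a}; new: +{a}
  A→S d: FOLLOW(S) ⊇ FIRST(d) = {d}; new: +{d}
  S→S c: FOLLOW(S) ⊇ FIRST(c) = {c}; new: +{c}
  S→b A: FOLLOW(A) ⊇ FOLLOW(S) ⊇ {$,a,c,d}; new: +{$,a,c,d}
  FOLLOW(S)={$,a,c,d}  FOLLOW(A)={$,a,c,d}
round 2: (no change)
  FOLLOW(S)={$,a,c,d}  FOLLOW(A)={$,a,c,d}

FOLLOW(S) = ["$", "a", "c", "d"]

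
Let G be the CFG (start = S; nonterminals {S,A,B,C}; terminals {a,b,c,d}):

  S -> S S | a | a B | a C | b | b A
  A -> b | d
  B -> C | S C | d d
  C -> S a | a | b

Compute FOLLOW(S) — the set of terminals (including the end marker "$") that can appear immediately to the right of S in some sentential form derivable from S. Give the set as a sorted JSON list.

FIRST sets, iterate to fixpoint:
[1]
  A via A→b: +{b}
  A via A→d: +{d}
  B via B→d d: +{d}
  C via C→a: +{a}
  C via C→b: +{b}
  S via S→a: +{a}
  S via S→b: +{b}
  FIRST[S]={a,b}  FIRST[A]={b,d}  FIRST[B]={d}  FIRST[C]={a,b}
[2]
  B via B→C: +{a,b}
  FIRST[S]={a,b}  FIRST[A]={b,d}  FIRST[B]={a,b,d}  FIRST[C]={a,b}
[3] (no change)
  FIRST[S]={a,b}  FIRST[A]={b,d}  FIRST[B]={a,b,d}  FIRST[C]={a,b}

FOLLOW iteration:
initialize: $ ∈ FOLLOW(S)
round 1:
  B→S C: FOLLOW(S) ⊇ FIRST(C) = {a,b}; new: +{a,b}
  S→a B: FOLLOW(B) ⊇ FOLLOW(S) ⊇ {$,a,b}; new: +{$,a,b}
  S→a C: FOLLOW(C) ⊇ FOLLOW(S) ⊇ {$,a,b}; new: +{$,a,b}
  S→b A: FOLLOW(A) ⊇ FOLLOW(S) ⊇ {$,a,b}; new: +{$,a,b}
  FOLLOW(S)={$,a,b}  FOLLOW(A)={$,a,b}  FOLLOW(B)={$,a,b}  FOLLOW(C)={$,a,b}
round 2: — fixpoint
  FOLLOW(S)={$,a,b}  FOLLOW(A)={$,a,b}  FOLLOW(B)={$,a,b}  FOLLOW(C)={$,a,b}

FOLLOW(S) = ["$", "a", "b"]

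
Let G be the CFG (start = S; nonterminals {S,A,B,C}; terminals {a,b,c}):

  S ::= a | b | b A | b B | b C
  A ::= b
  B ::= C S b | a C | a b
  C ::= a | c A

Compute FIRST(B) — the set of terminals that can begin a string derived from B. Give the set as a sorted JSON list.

Compute FIRST by fixpoint:
[1]
  A via A→b: +{b}
  B via B→a C: +{a}
  C via C→a: +{a}
  C via C→c A: +{c}
  S via S→a: +{a}
  S via S→b: +{b}
  FIRST[S]={a,b}  FIRST[A]={b}  FIRST[B]={a}  FIRST[C]={a,c}
[2]
  B via B→C S b: +{c}
  FIRST[S]={a,b}  FIRST[A]={b}  FIRST[B]={a,c}  FIRST[C]={a,c}
[3] (stable)
  FIRST[S]={a,b}  FIRST[A]={b}  FIRST[B]={a,c}  FIRST[C]={a,c}

FIRST(B) = ["a", "c"]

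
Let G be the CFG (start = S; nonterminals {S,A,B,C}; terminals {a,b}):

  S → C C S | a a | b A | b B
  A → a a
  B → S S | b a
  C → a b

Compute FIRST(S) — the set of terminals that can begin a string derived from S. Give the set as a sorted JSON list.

FIRST sets, iterate to fixpoint:
pass 1:
  A via A→a a: +{a}
  B via B→b a: +{b}
  C via C→a b: +{a}
  S via S→C C S: +{a}
  S via S→b A: +{b}
  FIRST(S)={a,b}  FIRST(A)={a}  FIRST(B)={b}  FIRST(C)={a}
pass 2:
  B via B→S S: +{a}
  FIRST(S)={a,b}  FIRST(A)={a}  FIRST(B)={a,b}  FIRST(C)={a}
pass 3: — fixpoint
  FIRST(S)={a,b}  FIRST(A)={a}  FIRST(B)={a,b}  FIRST(C)={a}

FIRST(S) = ["a", "b"]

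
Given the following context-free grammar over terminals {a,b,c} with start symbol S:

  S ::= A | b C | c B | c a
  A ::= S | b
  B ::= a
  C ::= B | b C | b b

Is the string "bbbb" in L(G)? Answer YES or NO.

CNF form of G:
  S -> T0 C | T1 B | T1 T2 | b
  A -> T0 C | T1 B | T1 T2 | b
  B -> a
  C -> T0 C | T0 T0 | a
  T0 -> b
  T1 -> c
  T2 -> a

CYK fill:
  cell(0,0) b: {A,S,T0}  orig:{A,S}
  cell(1,1) b: {A,S,T0}  orig:{A,S}
  cell(2,2) b: {A,S,T0}  orig:{A,S}
  cell(3,3) b: {A,S,T0}  orig:{A,S}
  cell(0,1) bb: {C}
  cell(1,2) bb: {C}
  cell(2,3) bb: {C}
  cell(0,2) bbb: {A,C,S}
  cell(1,3) bbb: {A,C,S}
  cell(0,3) bbbb: {A,C,S}

S ∈ T[0,3] ⇒ YES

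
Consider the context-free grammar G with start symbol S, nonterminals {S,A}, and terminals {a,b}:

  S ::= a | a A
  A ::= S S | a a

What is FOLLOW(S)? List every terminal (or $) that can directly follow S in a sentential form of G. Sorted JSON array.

FIRST sets, iterate to fixpoint:
pass 1:
  A via A→a a: +{a}
  S via S→a: +{a}
  FIRST[S]={a}  FIRST[A]={a}
pass 2: (no change)
  FIRST[S]={a}  FIRST[A]={a}

FOLLOW sets:
initialize: $ ∈ FOLLOW(S)
round 1:
  A→S S: FOLLOW(S) ⊇ FIRST(S) = {a}; new: +{a}
  S→a A: FOLLOW(A) ⊇ FOLLOW(S) ⊇ {$,a}; new: +{$,a}
  FOLLOW(S)={$,a}  FOLLOW(A)={$,a}
round 2: (stable)
  FOLLOW(S)={$,a}  FOLLOW(A)={$,a}

FOLLOW(S) = ["$", "a"]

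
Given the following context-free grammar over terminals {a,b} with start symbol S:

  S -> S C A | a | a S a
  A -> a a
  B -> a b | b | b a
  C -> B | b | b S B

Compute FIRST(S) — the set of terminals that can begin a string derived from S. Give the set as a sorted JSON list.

FIRST sets, iterate to fixpoint:
iter 1:
  A via A→a a: +{a}
  B via B→a b: +{a}
  B via B→b: +{b}
  C via C→B: +{a,b}
  S via S→a: +{a}
  FIRST(S)={a}  FIRST(A)={a}  FIRST(B)={a,b}  FIRST(C)={a,b}
iter 2: done
  FIRST(S)={a}  FIRST(A)={a}  FIRST(B)={a,b}  FIRST(C)={a,b}

FIRST(S) = ["a"]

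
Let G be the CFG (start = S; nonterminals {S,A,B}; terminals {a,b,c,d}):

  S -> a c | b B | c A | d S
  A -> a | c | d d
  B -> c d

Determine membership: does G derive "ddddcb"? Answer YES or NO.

CNF form of G:
  S -> T0 S | T1 A | T2 T1 | T3 B
  A -> T0 T0 | a | c
  B -> T1 T0
  T0 -> d
  T1 -> c
  T2 -> a
  T3 -> b

Fill CYK table bottom-up:
  cell(0,0) d: {T0}  orig:{}
  cell(1,1) d: {T0}  orig:{}
  cell(2,2) d: {T0}  orig:{}
  cell(3,3) d: {T0}  orig:{}
  cell(4,4) c: {A,T1}  orig:{A}
  cell(5,5) b: {T3}  orig:{}
  cell(0,1) dd: {A}
  cell(1,2) dd: {A}
  cell(2,3) dd: {A}
  cell(3,4) dc: ∅
  cell(4,5) cb: ∅
  cell(0,2) ddd: ∅
  cell(1,3) ddd: ∅
  cell(2,4) ddc: ∅
  cell(3,5) dcb: ∅
  cell(0,3) dddd: ∅
  cell(1,4) dddc: ∅
  cell(2,5) ddcb: ∅
  cell(0,4) ddddc: ∅
  cell(1,5) dddcb: ∅
  cell(0,5) ddddcb: ∅

S ∉ T[0,5] ⇒ NO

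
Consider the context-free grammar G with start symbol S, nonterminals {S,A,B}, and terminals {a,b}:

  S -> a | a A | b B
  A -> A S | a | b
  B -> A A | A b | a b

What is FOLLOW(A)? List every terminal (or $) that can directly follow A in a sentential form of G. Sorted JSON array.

Compute FIRST by fixpoint:
round 1:
  A via A→a: +{a}
  A via A→b: +{b}
  B via B→A A: +{a,b}
  S via S→a: +{a}
  S via S→b B: +{b}
  S: {a,b}  A: {a,b}  B: {a,b}
round 2: (no change)
  S: {a,b}  A: {a,b}  B: {a,b}

Compute FOLLOW by fixpoint:
seed FOLLOW(S) with $
[1]
  A→A S: FOLLOW(A) ⊇ FIRST(S) = {a,b}; new: +{a,b}
  A→A S: FOLLOW(S) ⊇ FOLLOW(A) ⊇ {a,b}; new: +{a,b}
  S→a A: FOLLOW(A) ⊇ FOLLOW(S) ⊇ {$,a,b}; new: +{$}
  S→b B: FOLLOW(B) ⊇ FOLLOW(S) ⊇ {$,a,b}; new: +{$,a,b}
  FOLLOW(S)={$,a,b}  FOLLOW(A)={$,a,b}  FOLLOW(B)={$,a,b}
[2] (no change)
  FOLLOW(S)={$,a,b}  FOLLOW(A)={$,a,b}  FOLLOW(B)={$,a,b}

FOLLOW(A) = ["$", "a", "b"]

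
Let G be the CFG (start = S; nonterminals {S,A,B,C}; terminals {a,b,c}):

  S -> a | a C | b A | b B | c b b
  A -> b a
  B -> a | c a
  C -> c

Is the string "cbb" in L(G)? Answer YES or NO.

Convert to CNF:
  S -> T0 A | T0 B | T1 C | T2 X3 | a
  A -> T0 T1
  B -> T2 T1 | a
  C -> c
  T0 -> b
  T1 -> a
  T2 -> c
  X3 -> T0 T0

CYK fill:
  cell(0,0) c: {C,T2}  orig:{C}
  cell(1,1) b: {T0}  orig:{}
  cell(2,2) b: {T0}  orig:{}
  cell(0,1) cb: ∅
  cell(1,2) bb: {X3}  orig:{}
  cell(0,2) cbb: {S}

S ∈ T[0,2] ⇒ YES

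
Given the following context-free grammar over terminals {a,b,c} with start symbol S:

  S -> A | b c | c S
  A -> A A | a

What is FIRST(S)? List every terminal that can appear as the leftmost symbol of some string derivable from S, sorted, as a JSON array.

Compute FIRST by fixpoint:
round 1:
  A via A→a: +{a}
  S via S→A: +{a}
  S via S→b c: +{b}
  S via S→c S: +{c}
  FIRST(S)={a,b,c}  FIRST(A)={a}
round 2: done
  FIRST(S)={a,b,c}  FIRST(A)={a}

FIRST(S) = ["a", "b", "c"]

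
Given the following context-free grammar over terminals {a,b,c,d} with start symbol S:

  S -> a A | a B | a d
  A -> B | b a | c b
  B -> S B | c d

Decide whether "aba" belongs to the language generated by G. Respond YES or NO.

Convert to CNF:
  S -> T1 A | T1 B | T1 T3
  A -> S B | T0 T1 | T2 T0 | T2 T3
  B -> S B | T2 T3
  T0 -> b
  T1 -> a
  T2 -> c
  T3 -> d

Fill CYK table bottom-up:
  cell(0,0) a: {T1}  orig:{}
  cell(1,1) b: {T0}  orig:{}
  cell(2,2) a: {T1}  orig:{}
  cell(0,1) ab: ∅
  cell(1,2) ba: {A}
  cell(0,2) aba: {S}

S ∈ T[0,2] ⇒ YES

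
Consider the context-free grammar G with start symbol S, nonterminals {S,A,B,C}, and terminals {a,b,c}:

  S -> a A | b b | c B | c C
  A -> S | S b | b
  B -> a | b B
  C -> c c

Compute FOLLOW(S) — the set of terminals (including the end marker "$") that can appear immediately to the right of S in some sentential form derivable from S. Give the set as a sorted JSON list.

FIRST iteration:
[1]
  A via A→b: +{b}
  B via B→a: +{a}
  B via B→b B: +{b}
  C via C→c c: +{c}
  S via S→a A: +{a}
  S via S→b b: +{b}
  S via S→c B: +{c}
  S: {a,b,c}  A: {b}  B: {a,b}  C: {c}
[2]
  A via A→S: +{a,c}
  S: {a,b,c}  A: {a,b,c}  B: {a,b}  C: {c}
[3] (stable)
  S: {a,b,c}  A: {a,b,c}  B: {a,b}  C: {c}

FOLLOW iteration:
seed FOLLOW(S) with $
pass 1:
  A→S b: FOLLOW(S) ⊇ FIRST(b) = {b}; new: +{b}
  S→a A: FOLLOW(A) ⊇ FOLLOW(S) ⊇ {$,b}; new: +{$,b}
  S→c B: FOLLOW(B) ⊇ FOLLOW(S) ⊇ {$,b}; new: +{$,b}
  S→c C: FOLLOW(C) ⊇ FOLLOW(S) ⊇ {$,b}; new: +{$,b}
  FOLLOW(S)={$,b}  FOLLOW(A)={$,b}  FOLLOW(B)={$,b}  FOLLOW(C)={$,b}
pass 2: (no change)
  FOLLOW(S)={$,b}  FOLLOW(A)={$,b}  FOLLOW(B)={$,b}  FOLLOW(C)={$,b}

FOLLOW(S) = ["$", "b"]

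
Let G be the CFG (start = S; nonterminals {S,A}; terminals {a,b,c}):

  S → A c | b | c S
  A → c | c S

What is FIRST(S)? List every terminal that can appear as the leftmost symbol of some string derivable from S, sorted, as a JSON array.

FIRST sets, iterate to fixpoint:
iter 1:
  A via A→c: +{c}
  S via S→A c: +{c}
  S via S→b: +{b}
  FIRST[S]={b,c}  FIRST[A]={c}
iter 2: done
  FIRST[S]={b,c}  FIRST[A]={c}

FIRST(S) = ["b", "c"]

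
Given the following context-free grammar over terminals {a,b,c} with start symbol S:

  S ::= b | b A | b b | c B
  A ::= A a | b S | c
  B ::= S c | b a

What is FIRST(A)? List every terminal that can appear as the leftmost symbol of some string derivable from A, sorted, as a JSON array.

Compute FIRST by fixpoint:
pass 1:
  A via A→b S: +{b}
  A via A→c: +{c}
  B via B→b a: +{b}
  S via S→b: +{b}
  S via S→c B: +{c}
  S: {b,c}  A: {b,c}  B: {b}
pass 2:
  B via B→S c: +{c}
  S: {b,c}  A: {b,c}  B: {b,c}
pass 3: (stable)
  S: {b,c}  A: {b,c}  B: {b,c}

FIRST(A) = ["b", "c"]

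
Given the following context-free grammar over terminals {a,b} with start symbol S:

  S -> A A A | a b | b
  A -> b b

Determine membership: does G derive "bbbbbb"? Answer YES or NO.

CNF form of G:
  S -> A X2 | T1 T0 | b
  A -> T0 T0
  T0 -> b
  T1 -> a
  X2 -> A A

CYK fill:
  [0..0]={S,T0}  "b"  orig:{S}
  [1..1]={S,T0}  "b"  orig:{S}
  [2..2]={S,T0}  "b"  orig:{S}
  [3..3]={S,T0}  "b"  orig:{S}
  [4..4]={S,T0}  "b"  orig:{S}
  [5..5]={S,T0}  "b"  orig:{S}
  [0..1]={A}  "bb"
  [1..2]={A}  "bb"
  [2..3]={A}  "bb"
  [3..4]={A}  "bb"
  [4..5]={A}  "bb"
  [0..2]=∅  "bbb"
  [1..3]=∅  "bbb"
  [2..4]=∅  "bbb"
  [3..5]=∅  "bbb"
  [0..3]={X2}  "bbbb"  orig:{}
  [1..4]={X2}  "bbbb"  orig:{}
  [2..5]={X2}  "bbbb"  orig:{}
  [0..4]=∅  "bbbbb"
  [1..5]=∅  "bbbbb"
  [0..5]={S}  "bbbbbb"

S ∈ T[0,5] ⇒ YES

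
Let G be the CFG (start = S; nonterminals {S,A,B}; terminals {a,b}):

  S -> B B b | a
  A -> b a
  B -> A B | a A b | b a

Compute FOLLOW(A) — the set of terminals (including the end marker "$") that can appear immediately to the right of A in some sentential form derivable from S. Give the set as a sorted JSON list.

FIRST sets, iterate to fixpoint:
iter 1:
  A via A→b a: +{b}
  B via B→A B: +{b}
  B via B→a A b: +{a}
  S via S→B B b: +{a,b}
  FIRST[S]={a,b}  FIRST[A]={b}  FIRST[B]={a,b}
iter 2: (no change)
  FIRST[S]={a,b}  FIRST[A]={b}  FIRST[B]={a,b}

Compute FOLLOW by fixpoint:
seed FOLLOW(S) with $
iter 1:
  B→A B: FOLLOW(A) ⊇ FIRST(B) = {a,b}; new: +{a,b}
  S→B B b: FOLLOW(B) ⊇ FIRST(B) = {a,b}; new: +{a,b}
  FOLLOW[S]={$}  FOLLOW[A]={a,b}  FOLLOW[B]={a,b}
iter 2: (stable)
  FOLLOW[S]={$}  FOLLOW[A]={a,b}  FOLLOW[B]={a,b}

FOLLOW(A) = ["a", "b"]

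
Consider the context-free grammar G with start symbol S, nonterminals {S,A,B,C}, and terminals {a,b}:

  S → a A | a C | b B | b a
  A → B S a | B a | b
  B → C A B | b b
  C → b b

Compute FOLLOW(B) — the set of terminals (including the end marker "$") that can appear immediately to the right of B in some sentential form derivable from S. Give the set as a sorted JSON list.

FIRST iteration:
iter 1:
  A via A→b: +{b}
  B via B→b b: +{b}
  C via C→b b: +{b}
  S via S→a A: +{a}
  S via S→b B: +{b}
  FIRST[S]={a,b}  FIRST[A]={b}  FIRST[B]={b}  FIRST[C]={b}
iter 2: (no change)
  FIRST[S]={a,b}  FIRST[A]={b}  FIRST[B]={b}  FIRST[C]={b}

FOLLOW iteration:
seed FOLLOW(S) with $
[1]
  A→B S a: FOLLOW(B) ⊇ FIRST(S) = {a,b}; new: +{a,b}
  A→B S a: FOLLOW(S) ⊇ FIRST(a) = {a}; new: +{a}
  B→C A B: FOLLOW(C) ⊇ FIRST(A) = {b}; new: +{b}
  B→C A B: FOLLOW(A) ⊇ FIRST(B) = {b}; new: +{b}
  S→a A: FOLLOW(A) ⊇ FOLLOW(S) ⊇ {$,a}; new: +{$,a}
  S→a C: FOLLOW(C) ⊇ FOLLOW(S) ⊇ {$,a}; new: +{$,a}
  S→b B: FOLLOW(B) ⊇ FOLLOW(S) ⊇ {$,a}; new: +{$}
  S: {$,a}  A: {$,a,b}  B: {$,a,b}  C: {$,a,b}
[2] done
  S: {$,a}  A: {$,a,b}  B: {$,a,b}  C: {$,a,b}

FOLLOW(B) = ["$", "a", "b"]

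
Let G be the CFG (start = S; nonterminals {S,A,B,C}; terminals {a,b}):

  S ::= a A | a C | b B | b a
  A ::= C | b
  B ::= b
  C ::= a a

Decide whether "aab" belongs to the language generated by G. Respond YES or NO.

CNF form of G:
  S -> T0 A | T0 C | T1 B | T1 T0
  A -> T0 T0 | b
  B -> b
  C -> T0 T0
  T0 -> a
  T1 -> b

CYK fill:
  cell(0,0) a: {T0}  orig:{}
  cell(1,1) a: {T0}  orig:{}
  cell(2,2) b: {A,B,T1}  orig:{A,B}
  cell(0,1) aa: {A,C}
  cell(1,2) ab: {S}
  cell(0,2) aab: ∅

S ∉ T[0,2] ⇒ NO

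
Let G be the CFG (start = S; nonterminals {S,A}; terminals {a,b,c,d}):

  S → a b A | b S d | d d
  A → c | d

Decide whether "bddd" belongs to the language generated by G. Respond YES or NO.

Convert to CNF:
  S -> T0 X3 | T1 X4 | T2 T2
  A -> c | d
  T0 -> a
  T1 -> b
  T2 -> d
  X3 -> T1 A
  X4 -> S T2

Fill CYK table bottom-up:
  [0..0]={T1}  "b"  orig:{}
  [1..1]={A,T2}  "d"  orig:{A}
  [2..2]={A,T2}  "d"  orig:{A}
  [3..3]={A,T2}  "d"  orig:{A}
  [0..1]={X3}  "bd"  orig:{}
  [1..2]={S}  "dd"
  [2..3]={S}  "dd"
  [0..2]=∅  "bdd"
  [1..3]={X4}  "ddd"  orig:{}
  [0..3]={S}  "bddd"

S ∈ T[0,3] ⇒ YES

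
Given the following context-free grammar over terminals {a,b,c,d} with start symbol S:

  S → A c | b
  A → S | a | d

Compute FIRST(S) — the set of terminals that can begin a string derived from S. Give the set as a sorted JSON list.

Compute FIRST by fixpoint:
pass 1:
  A via A→a: +{a}
  A via A→d: +{d}
  S via S→A c: +{a,d}
  S via S→b: +{b}
  FIRST(S)={a,b,d}  FIRST(A)={a,d}
pass 2:
  A via A→S: +{b}
  FIRST(S)={a,b,d}  FIRST(A)={a,b,d}
pass 3: (no change)
  FIRST(S)={a,b,d}  FIRST(A)={a,b,d}

FIRST(S) = ["a", "b", "d"]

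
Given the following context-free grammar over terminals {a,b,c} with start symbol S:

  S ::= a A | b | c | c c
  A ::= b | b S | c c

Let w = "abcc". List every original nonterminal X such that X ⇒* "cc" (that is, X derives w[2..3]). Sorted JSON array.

CNF form of G:
  S -> T1 T1 | T2 A | b | c
  A -> T0 S | T1 T1 | b
  T0 -> b
  T1 -> c
  T2 -> a

CYK table (by increasing span) — only the sub-triangle for w[2..3]:
  T[2,2] 'c' = {S,T1}  orig:{S}
  T[3,3] 'c' = {S,T1}  orig:{S}
  T[2,3] 'cc' = {A,S}

Original NTs in T[2,3] deriving "cc": ["A", "S"]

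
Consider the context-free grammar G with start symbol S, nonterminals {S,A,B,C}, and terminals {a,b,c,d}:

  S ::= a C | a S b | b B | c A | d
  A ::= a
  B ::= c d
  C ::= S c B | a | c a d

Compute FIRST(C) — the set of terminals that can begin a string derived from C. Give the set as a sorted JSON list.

FIRST sets, iterate to fixpoint:
pass 1:
  A via A→a: +{a}
  B via B→c d: +{c}
  C via C→a: +{a}
  C via C→c a d: +{c}
  S via S→a C: +{a}
  S via S→b B: +{b}
  S via S→c A: +{c}
  S via S→d: +{d}
  S: {a,b,c,d}  A: {a}  B: {c}  C: {a,c}
pass 2:
  C via C→S c B: +{b,d}
  S: {a,b,c,d}  A: {a}  B: {c}  C: {a,b,c,d}
pass 3: done
  S: {a,b,c,d}  A: {a}  B: {c}  C: {a,b,c,d}

FIRST(C) = ["a", "b", "c", "d"]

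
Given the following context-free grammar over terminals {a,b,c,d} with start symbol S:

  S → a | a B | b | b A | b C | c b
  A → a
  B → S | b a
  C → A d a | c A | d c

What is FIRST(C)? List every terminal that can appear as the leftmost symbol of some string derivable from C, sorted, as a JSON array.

FIRST iteration:
[1]
  A via A→a: +{a}
  B via B→b a: +{b}
  C via C→A d a: +{a}
  C via C→c A: +{c}
  C via C→d c: +{d}
  S via S→a: +{a}
  S via S→b: +{b}
  S via S→c b: +{c}
  FIRST[S]={a,b,c}  FIRST[A]={a}  FIRST[B]={b}  FIRST[C]={a,c,d}
[2]
  B via B→S: +{a,c}
  FIRST[S]={a,b,c}  FIRST[A]={a}  FIRST[B]={a,b,c}  FIRST[C]={a,c,d}
[3] (no change)
  FIRST[S]={a,b,c}  FIRST[A]={a}  FIRST[B]={a,b,c}  FIRST[C]={a,c,d}

FIRST(C) = ["a", "c", "d"]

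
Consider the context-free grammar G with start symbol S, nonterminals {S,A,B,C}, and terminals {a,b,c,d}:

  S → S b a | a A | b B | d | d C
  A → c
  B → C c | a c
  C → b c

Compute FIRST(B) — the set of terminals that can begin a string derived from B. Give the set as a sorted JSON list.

FIRST iteration:
pass 1:
  A via A→c: +{c}
  B via B→a c: +{a}
  C via C→b c: +{b}
  S via S→a A: +{a}
  S via S→b B: +{b}
  S via S→d: +{d}
  FIRST[S]={a,b,d}  FIRST[A]={c}  FIRST[B]={a}  FIRST[C]={b}
pass 2:
  B via B→C c: +{b}
  FIRST[S]={a,b,d}  FIRST[A]={c}  FIRST[B]={a,b}  FIRST[C]={b}
pass 3: (stable)
  FIRST[S]={a,b,d}  FIRST[A]={c}  FIRST[B]={a,b}  FIRST[C]={b}

FIRST(B) = ["a", "b"]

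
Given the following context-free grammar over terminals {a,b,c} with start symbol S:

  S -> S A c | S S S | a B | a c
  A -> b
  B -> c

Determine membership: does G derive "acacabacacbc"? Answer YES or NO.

Convert to CNF:
  S -> S X2 | S X3 | T1 B | T1 T0
  A -> b
  B -> c
  T0 -> c
  T1 -> a
  X2 -> A T0
  X3 -> S S

CYK fill:
  cell(0,0) a: {T1}  orig:{}
  cell(1,1) c: {B,T0}  orig:{B}
  cell(2,2) a: {T1}  orig:{}
  cell(3,3) c: {B,T0}  orig:{B}
  cell(4,4) a: {T1}  orig:{}
  cell(5,5) b: {A}
  cell(6,6) a: {T1}  orig:{}
  cell(7,7) c: {B,T0}  orig:{B}
  cell(8,8) a: {T1}  orig:{}
  cell(9,9) c: {B,T0}  orig:{B}
  cell(10,10) b: {A}
  cell(11,11) c: {B,T0}  orig:{B}
  cell(0,1) ac: {S}
  cell(1,2) ca: ∅
  cell(2,3) ac: {S}
  cell(3,4) ca: ∅
  cell(4,5) ab: ∅
  cell(5,6) ba: ∅
  cell(6,7) ac: {S}
  cell(7,8) ca: ∅
  cell(8,9) ac: {S}
  cell(9,10) cb: ∅
  cell(10,11) bc: {X2}  orig:{}
  cell(0,2) aca: ∅
  cell(1,3) cac: ∅
  cell(2,4) aca: ∅
  cell(3,5) cab: ∅
  cell(4,6) aba: ∅
  cell(5,7) bac: ∅
  cell(6,8) aca: ∅
  cell(7,9) cac: ∅
  cell(8,10) acb: ∅
  cell(9,11) cbc: ∅
  cell(0,3) acac: {X3}  orig:{}
  cell(1,4) caca: ∅
  cell(2,5) acab: ∅
  cell(3,6) caba: ∅
  cell(4,7) abac: ∅
  cell(5,8) baca: ∅
  cell(6,9) acac: {X3}  orig:{}
  cell(7,10) cacb: ∅
  cell(8,11) acbc: {S}
  cell(0,4) acaca: ∅
  cell(1,5) cacab: ∅
  cell(2,6) acaba: ∅
  cell(3,7) cabac: ∅
  cell(4,8) abaca: ∅
  cell(5,9) bacac: ∅
  cell(6,10) acacb: ∅
  cell(7,11) cacbc: ∅
  cell(0,5) acacab: ∅
  cell(1,6) cacaba: ∅
  cell(2,7) acabac: ∅
  cell(3,8) cabaca: ∅
  cell(4,9) abacac: ∅
  cell(5,10) bacacb: ∅
  cell(6,11) acacbc: {X3}  orig:{}
  cell(0,6) acacaba: ∅
  cell(1,7) cacabac: ∅
  cell(2,8) acabaca: ∅
  cell(3,9) cabacac: ∅
  cell(4,10) abacacb: ∅
  cell(5,11) bacacbc: ∅
  cell(0,7) acacabac: ∅
  cell(1,8) cacabaca: ∅
  cell(2,9) acabacac: ∅
  cell(3,10) cabacacb: ∅
  cell(4,11) abacacbc: ∅
  cell(0,8) acacabaca: ∅
  cell(1,9) cacabacac: ∅
  cell(2,10) acabacacb: ∅
  cell(3,11) cabacacbc: ∅
  cell(0,9) acacabacac: ∅
  cell(1,10) cacabacacb: ∅
  cell(2,11) acabacacbc: ∅
  cell(0,10) acacabacacb: ∅
  cell(1,11) cacabacacbc: ∅
  cell(0,11) acacabacacbc: ∅

S ∉ T[0,11] ⇒ NO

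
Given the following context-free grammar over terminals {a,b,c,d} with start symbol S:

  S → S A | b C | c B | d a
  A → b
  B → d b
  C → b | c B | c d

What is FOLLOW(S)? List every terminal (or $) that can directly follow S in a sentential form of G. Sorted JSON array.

Compute FIRST by fixpoint:
round 1:
  A via A→b: +{b}
  B via B→d b: +{d}
  C via C→b: +{b}
  C via C→c B: +{c}
  S via S→b C: +{b}
  S via S→c B: +{c}
  S via S→d a: +{d}
  S: {b,c,d}  A: {b}  B: {d}  C: {b,c}
round 2: (stable)
  S: {b,c,d}  A: {b}  B: {d}  C: {b,c}

FOLLOW iteration:
seed FOLLOW(S) with $
round 1:
  S→S A: FOLLOW(S) ⊇ FIRST(A) = {b}; new: +{b}
  S→S A: FOLLOW(A) ⊇ FOLLOW(S) ⊇ {$,b}; new: +{$,b}
  S→b C: FOLLOW(C) ⊇ FOLLOW(S) ⊇ {$,b}; new: +{$,b}
  S→c B: FOLLOW(B) ⊇ FOLLOW(S) ⊇ {$,b}; new: +{$,b}
  FOLLOW(S)={$,b}  FOLLOW(A)={$,b}  FOLLOW(B)={$,b}  FOLLOW(C)={$,b}
round 2: (stable)
  FOLLOW(S)={$,b}  FOLLOW(A)={$,b}  FOLLOW(B)={$,b}  FOLLOW(C)={$,b}

FOLLOW(S) = ["$", "b"]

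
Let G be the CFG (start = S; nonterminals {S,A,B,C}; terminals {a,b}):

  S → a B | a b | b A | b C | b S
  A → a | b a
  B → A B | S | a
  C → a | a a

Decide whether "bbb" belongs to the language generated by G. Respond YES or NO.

Convert to CNF:
  S -> T0 A | T0 C | T0 S | T1 B | T1 T0
  A -> T0 T1 | a
  B -> A B | T0 A | T0 C | T0 S | T1 B | T1 T0 | a
  C -> T1 T1 | a
  T0 -> b
  T1 -> a

Fill CYK table bottom-up:
  cell(0,0) b: {T0}  orig:{}
  cell(1,1) b: {T0}  orig:{}
  cell(2,2) b: {T0}  orig:{}
  cell(0,1) bb: ∅
  cell(1,2) bb: ∅
  cell(0,2) bbb: ∅

S ∉ T[0,2] ⇒ NO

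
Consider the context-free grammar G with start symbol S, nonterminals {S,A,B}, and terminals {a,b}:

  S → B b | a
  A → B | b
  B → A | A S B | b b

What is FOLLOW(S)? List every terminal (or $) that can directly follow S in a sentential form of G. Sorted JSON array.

Compute FIRST by fixpoint:
[1]
  A via A→b: +{b}
  B via B→A: +{b}
  S via S→B b: +{b}
  S via S→a: +{a}
  FIRST[S]={a,b}  FIRST[A]={b}  FIRST[B]={b}
[2] done
  FIRST[S]={a,b}  FIRST[A]={b}  FIRST[B]={b}

Compute FOLLOW by fixpoint:
initialize: $ ∈ FOLLOW(S)
round 1:
  B→A S B: FOLLOW(A) ⊇ FIRST(S) = {a,b}; new: +{a,b}
  B→A S B: FOLLOW(S) ⊇ FIRST(B) = {b}; new: +{b}
  S→B b: FOLLOW(B) ⊇ FIRST(b) = {b}; new: +{b}
  FOLLOW[S]={$,b}  FOLLOW[A]={a,b}  FOLLOW[B]={b}
round 2:
  A→B: FOLLOW(B) ⊇ FOLLOW(A) ⊇ {a,b}; new: +{a}
  FOLLOW[S]={$,b}  FOLLOW[A]={a,b}  FOLLOW[B]={a,b}
round 3: done
  FOLLOW[S]={$,b}  FOLLOW[A]={a,b}  FOLLOW[B]={a,b}

FOLLOW(S) = ["$", "b"]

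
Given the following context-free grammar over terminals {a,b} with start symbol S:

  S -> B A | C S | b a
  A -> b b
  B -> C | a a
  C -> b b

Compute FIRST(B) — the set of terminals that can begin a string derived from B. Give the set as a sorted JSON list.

FIRST iteration:
pass 1:
  A via A→b b: +{b}
  B via B→a a: +{a}
  C via C→b b: +{b}
  S via S→B A: +{a}
  S via S→C S: +{b}
  S: {a,b}  A: {b}  B: {a}  C: {b}
pass 2:
  B via B→C: +{b}
  S: {a,b}  A: {b}  B: {a,b}  C: {b}
pass 3: — fixpoint
  S: {a,b}  A: {b}  B: {a,b}  C: {b}

FIRST(B) = ["a", "b"]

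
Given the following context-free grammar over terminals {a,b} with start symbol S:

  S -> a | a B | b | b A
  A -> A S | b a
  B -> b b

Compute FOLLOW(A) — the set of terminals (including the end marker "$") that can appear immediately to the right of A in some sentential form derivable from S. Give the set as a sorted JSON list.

FIRST iteration:
iter 1:
  A via A→b a: +{b}
  B via B→b b: +{b}
  S via S→a: +{a}
  S via S→b: +{b}
  FIRST(S)={a,b}  FIRST(A)={b}  FIRST(B)={b}
iter 2: (no change)
  FIRST(S)={a,b}  FIRST(A)={b}  FIRST(B)={b}

FOLLOW iteration:
seed FOLLOW(S) with $
pass 1:
  A→A S: FOLLOW(A) ⊇ FIRST(S) = {a,b}; new: +{a,b}
  A→A S: FOLLOW(S) ⊇ FOLLOW(A) ⊇ {a,b}; new: +{a,b}
  S→a B: FOLLOW(B) ⊇ FOLLOW(S) ⊇ {$,a,b}; new: +{$,a,b}
  S→b A: FOLLOW(A) ⊇ FOLLOW(S) ⊇ {$,a,b}; new: +{$}
  S: {$,a,b}  A: {$,a,b}  B: {$,a,b}
pass 2: — fixpoint
  S: {$,a,b}  A: {$,a,b}  B: {$,a,b}

FOLLOW(A) = ["$", "a", "b"]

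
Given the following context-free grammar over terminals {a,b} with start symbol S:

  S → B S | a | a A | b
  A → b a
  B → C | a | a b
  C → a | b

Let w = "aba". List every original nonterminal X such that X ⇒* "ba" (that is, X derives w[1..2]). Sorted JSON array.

Convert to CNF:
  S -> B S | T1 A | a | b
  A -> T0 T1
  B -> T1 T0 | a | b
  C -> a | b
  T0 -> b
  T1 -> a

Fill CYK table bottom-up (cells [i..j] with 1 ≤ i ≤ j ≤ 2 only):
  cell(1,1) b: {B,C,S,T0}  orig:{B,C,S}
  cell(2,2) a: {B,C,S,T1}  orig:{B,C,S}
  cell(1,2) ba: {A,S}

Original NTs in T[1,2] deriving "ba": ["A", "S"]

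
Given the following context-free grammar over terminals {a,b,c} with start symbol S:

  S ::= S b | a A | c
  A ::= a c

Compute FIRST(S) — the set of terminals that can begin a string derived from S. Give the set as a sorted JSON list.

FIRST sets, iterate to fixpoint:
round 1:
  A via A→a c: +{a}
  S via S→a A: +{a}
  S via S→c: +{c}
  S: {a,c}  A: {a}
round 2: done
  S: {a,c}  A: {a}

FIRST(S) = ["a", "c"]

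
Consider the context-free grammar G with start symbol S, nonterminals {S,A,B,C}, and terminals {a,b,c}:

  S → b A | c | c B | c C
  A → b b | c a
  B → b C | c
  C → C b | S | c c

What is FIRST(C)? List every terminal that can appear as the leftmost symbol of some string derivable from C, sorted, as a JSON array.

FIRST sets, iterate to fixpoint:
[1]
  A via A→b b: +{b}
  A via A→c a: +{c}
  B via B→b C: +{b}
  B via B→c: +{c}
  C via C→c c: +{c}
  S via S→b A: +{b}
  S via S→c: +{c}
  FIRST(S)={b,c}  FIRST(A)={b,c}  FIRST(B)={b,c}  FIRST(C)={c}
[2]
  C via C→S: +{b}
  FIRST(S)={b,c}  FIRST(A)={b,c}  FIRST(B)={b,c}  FIRST(C)={b,c}
[3] (no change)
  FIRST(S)={b,c}  FIRST(A)={b,c}  FIRST(B)={b,c}  FIRST(C)={b,c}

FIRST(C) = ["b", "c"]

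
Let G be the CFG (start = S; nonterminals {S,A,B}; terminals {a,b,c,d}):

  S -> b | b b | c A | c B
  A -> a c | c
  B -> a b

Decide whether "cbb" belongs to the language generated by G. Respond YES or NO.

Convert to CNF:
  S -> T1 A | T1 B | T2 T2 | b
  A -> T0 T1 | c
  B -> T0 T2
  T0 -> a
  T1 -> c
  T2 -> b

CYK table (by increasing span):
  T[0,0] 'c' = {A,T1}  orig:{A}
  T[1,1] 'b' = {S,T2}  orig:{S}
  T[2,2] 'b' = {S,T2}  orig:{S}
  T[0,1] 'cb' = ∅
  T[1,2] 'bb' = {S}
  T[0,2] 'cbb' = ∅

S ∉ T[0,2] ⇒ NO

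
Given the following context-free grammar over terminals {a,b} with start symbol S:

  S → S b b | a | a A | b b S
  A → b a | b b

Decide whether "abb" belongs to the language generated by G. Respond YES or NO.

CNF form of G:
  S -> S X2 | T0 X3 | T1 A | a
  A -> T0 T0 | T0 T1
  T0 -> b
  T1 -> a
  X2 -> T0 T0
  X3 -> T0 S

CYK table (by increasing span):
  [0..0]={S,T1}  "a"  orig:{S}
  [1..1]={T0}  "b"  orig:{}
  [2..2]={T0}  "b"  orig:{}
  [0..1]=∅  "ab"
  [1..2]={A,X2}  "bb"  orig:{A}
  [0..2]={S}  "abb"

S ∈ T[0,2] ⇒ YES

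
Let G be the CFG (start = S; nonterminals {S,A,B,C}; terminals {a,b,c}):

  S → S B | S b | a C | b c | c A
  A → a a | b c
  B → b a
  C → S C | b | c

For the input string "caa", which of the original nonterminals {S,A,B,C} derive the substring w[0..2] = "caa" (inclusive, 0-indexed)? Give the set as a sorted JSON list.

Convert to CNF:
  S -> S B | S T1 | T0 C | T1 T2 | T2 A
  A -> T0 T0 | T1 T2
  B -> T1 T0
  C -> S C | b | c
  T0 -> a
  T1 -> b
  T2 -> c

CYK fill, restricted to cells inside w[0..2]:
  cell(0,0) c: {C,T2}  orig:{C}
  cell(1,1) a: {T0}  orig:{}
  cell(2,2) a: {T0}  orig:{}
  cell(0,1) ca: ∅
  cell(1,2) aa: {A}
  cell(0,2) caa: {S}

Original NTs in T[0,2] deriving "caa": ["S"]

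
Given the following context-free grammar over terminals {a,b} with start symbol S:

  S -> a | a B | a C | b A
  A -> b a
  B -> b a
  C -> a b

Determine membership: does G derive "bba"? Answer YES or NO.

Convert to CNF:
  S -> T0 A | T1 B | T1 C | a
  A -> T0 T1
  B -> T0 T1
  C -> T1 T0
  T0 -> b
  T1 -> a

Fill CYK table bottom-up:
  cell(0,0) b: {T0}  orig:{}
  cell(1,1) b: {T0}  orig:{}
  cell(2,2) a: {S,T1}  orig:{S}
  cell(0,1) bb: ∅
  cell(1,2) ba: {A,B}
  cell(0,2) bba: {S}

S ∈ T[0,2] ⇒ YES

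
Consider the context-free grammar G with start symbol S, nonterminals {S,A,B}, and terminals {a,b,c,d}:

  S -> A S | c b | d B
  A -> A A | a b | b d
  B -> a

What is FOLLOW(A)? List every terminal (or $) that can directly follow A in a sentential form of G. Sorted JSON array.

FIRST iteration:
pass 1:
  A via A→a b: +{a}
  A via A→b d: +{b}
  B via B→a: +{a}
  S via S→A S: +{a,b}
  S via S→c b: +{c}
  S via S→d B: +{d}
  FIRST(S)={a,b,c,d}  FIRST(A)={a,b}  FIRST(B)={a}
pass 2: done
  FIRST(S)={a,b,c,d}  FIRST(A)={a,b}  FIRST(B)={a}

FOLLOW sets:
seed FOLLOW(S) with $
round 1:
  A→A A: FOLLOW(A) ⊇ FIRST(A) = {a,b}; new: +{a,b}
  S→A S: FOLLOW(A) ⊇ FIRST(S) = {a,b,c,d}; new: +{c,d}
  S→d B: FOLLOW(B) ⊇ FOLLOW(S) ⊇ {$}; new: +{$}
  S: {$}  A: {a,b,c,d}  B: {$}
round 2: (no change)
  S: {$}  A: {a,b,c,d}  B: {$}

FOLLOW(A) = ["a", "b", "c", "d"]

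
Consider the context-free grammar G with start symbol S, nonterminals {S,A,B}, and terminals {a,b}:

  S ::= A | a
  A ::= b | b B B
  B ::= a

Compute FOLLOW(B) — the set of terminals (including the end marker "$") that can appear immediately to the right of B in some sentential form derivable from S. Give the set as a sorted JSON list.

Compute FIRST by fixpoint:
round 1:
  A via A→b: +{b}
  B via B→a: +{a}
  S via S→A: +{b}
  S via S→a: +{a}
  FIRST(S)={a,b}  FIRST(A)={b}  FIRST(B)={a}
round 2: (stable)
  FIRST(S)={a,b}  FIRST(A)={b}  FIRST(B)={a}

FOLLOW iteration:
initialize: $ ∈ FOLLOW(S)
iter 1:
  A→b B B: FOLLOW(B) ⊇ FIRST(B) = {a}; new: +{a}
  S→A: FOLLOW(A) ⊇ FOLLOW(S) ⊇ {$}; new: +{$}
  S: {$}  A: {$}  B: {a}
iter 2:
  A→b B B: FOLLOW(B) ⊇ FOLLOW(A) ⊇ {$}; new: +{$}
  S: {$}  A: {$}  B: {$,a}
iter 3: (no change)
  S: {$}  A: {$}  B: {$,a}

FOLLOW(B) = ["$", "a"]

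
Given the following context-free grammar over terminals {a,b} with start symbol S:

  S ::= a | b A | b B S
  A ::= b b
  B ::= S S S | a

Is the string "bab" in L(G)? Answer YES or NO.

CNF form of G:
  S -> T0 A | T0 X2 | a
  A -> T0 T0
  B -> S X1 | a
  T0 -> b
  X1 -> S S
  X2 -> B S

CYK table (by increasing span):
  cell(0,0) b: {T0}  orig:{}
  cell(1,1) a: {B,S}
  cell(2,2) b: {T0}  orig:{}
  cell(0,1) ba: ∅
  cell(1,2) ab: ∅
  cell(0,2) bab: ∅

S ∉ T[0,2] ⇒ NO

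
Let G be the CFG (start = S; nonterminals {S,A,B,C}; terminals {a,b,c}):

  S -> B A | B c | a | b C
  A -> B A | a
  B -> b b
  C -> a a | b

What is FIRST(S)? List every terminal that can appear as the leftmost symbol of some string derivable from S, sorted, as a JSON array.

Compute FIRST by fixpoint:
round 1:
  A via A→a: +{a}
  B via B→b b: +{b}
  C via C→a a: +{a}
  C via C→b: +{b}
  S via S→B A: +{b}
  S via S→a: +{a}
  FIRST[S]={a,b}  FIRST[A]={a}  FIRST[B]={b}  FIRST[C]={a,b}
round 2:
  A via A→B A: +{b}
  FIRST[S]={a,b}  FIRST[A]={a,b}  FIRST[B]={b}  FIRST[C]={a,b}
round 3: — fixpoint
  FIRST[S]={a,b}  FIRST[A]={a,b}  FIRST[B]={b}  FIRST[C]={a,b}

FIRST(S) = ["a", "b"]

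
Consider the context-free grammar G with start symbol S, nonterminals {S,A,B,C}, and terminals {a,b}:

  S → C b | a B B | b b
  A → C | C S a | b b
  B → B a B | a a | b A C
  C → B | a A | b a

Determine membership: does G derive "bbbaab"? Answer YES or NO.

Convert to CNF:
  S -> C T1 | T0 X9 | T1 T1
  A -> B X2 | C X3 | T0 A | T0 T0 | T1 T0 | T1 T1 | T1 X4
  B -> B X5 | T0 T0 | T1 X6
  C -> B X7 | T0 A | T0 T0 | T1 T0 | T1 X8
  T0 -> a
  T1 -> b
  X2 -> T0 B
  X3 -> S T0
  X4 -> A C
  X5 -> T0 B
  X6 -> A C
  X7 -> T0 B
  X8 -> A C
  X9 -> B B

CYK fill:
  T[0,0] 'b' = {T1}  orig:{}
  T[1,1] 'b' = {T1}  orig:{}
  T[2,2] 'b' = {T1}  orig:{}
  T[3,3] 'a' = {T0}  orig:{}
  T[4,4] 'a' = {T0}  orig:{}
  T[5,5] 'b' = {T1}  orig:{}
  T[0,1] 'bb' = {A,S}
  T[1,2] 'bb' = {A,S}
  T[2,3] 'ba' = {A,C}
  T[3,4] 'aa' = {A,B,C}
  T[4,5] 'ab' = ∅
  T[0,2] 'bbb' = ∅
  T[1,3] 'bba' = {X3}  orig:{}
  T[2,4] 'baa' = ∅
  T[3,5] 'aab' = {S}
  T[0,3] 'bbba' = {X4,X6,X8}  orig:{}
  T[1,4] 'bbaa' = {X4,X6,X8}  orig:{}
  T[2,5] 'baab' = ∅
  T[0,4] 'bbbaa' = {A,B,C}
  T[1,5] 'bbaab' = ∅
  T[0,5] 'bbbaab' = {S}

S ∈ T[0,5] ⇒ YES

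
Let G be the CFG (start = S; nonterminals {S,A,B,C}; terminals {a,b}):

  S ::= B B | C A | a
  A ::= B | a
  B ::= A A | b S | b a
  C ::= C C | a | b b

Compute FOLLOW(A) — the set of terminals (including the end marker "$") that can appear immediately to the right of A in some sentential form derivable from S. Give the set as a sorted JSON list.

Compute FIRST by fixpoint:
round 1:
  A via A→a: +{a}
  B via B→A A: +{a}
  B via B→b S: +{b}
  C via C→a: +{a}
  C via C→b b: +{b}
  S via S→B B: +{a,b}
  S: {a,b}  A: {a}  B: {a,b}  C: {a,b}
round 2:
  A via A→B: +{b}
  S: {a,b}  A: {a,b}  B: {a,b}  C: {a,b}
round 3: (no change)
  S: {a,b}  A: {a,b}  B: {a,b}  C: {a,b}

FOLLOW iteration:
initialize: $ ∈ FOLLOW(S)
[1]
  B→A A: FOLLOW(A) ⊇ FIRST(A) = {a,b}; new: +{a,b}
  C→C C: FOLLOW(C) ⊇ FIRST(C) = {a,b}; new: +{a,b}
  S→B B: FOLLOW(B) ⊇ FIRST(B) = {a,b}; new: +{a,b}
  S→B B: FOLLOW(B) ⊇ FOLLOW(S) ⊇ {$}; new: +{$}
  S→C A: FOLLOW(A) ⊇ FOLLOW(S) ⊇ {$}; new: +{$}
  FOLLOW[S]={$}  FOLLOW[A]={$,a,b}  FOLLOW[B]={$,a,b}  FOLLOW[C]={a,b}
[2]
  B→b S: FOLLOW(S) ⊇ FOLLOW(B) ⊇ {$,a,b}; new: +{a,b}
  FOLLOW[S]={$,a,b}  FOLLOW[A]={$,a,b}  FOLLOW[B]={$,a,b}  FOLLOW[C]={a,b}
[3] — fixpoint
  FOLLOW[S]={$,a,b}  FOLLOW[A]={$,a,b}  FOLLOW[B]={$,a,b}  FOLLOW[C]={a,b}

FOLLOW(A) = ["$", "a", "b"]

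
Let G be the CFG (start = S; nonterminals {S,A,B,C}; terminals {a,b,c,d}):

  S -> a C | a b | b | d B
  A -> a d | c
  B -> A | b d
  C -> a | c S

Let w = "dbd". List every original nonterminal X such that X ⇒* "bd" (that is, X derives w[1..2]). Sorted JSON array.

Convert to CNF:
  S -> T0 C | T0 T2 | T1 B | b
  A -> T0 T1 | c
  B -> T0 T1 | T2 T1 | c
  C -> T3 S | a
  T0 -> a
  T1 -> d
  T2 -> b
  T3 -> c

CYK fill, restricted to cells inside w[1..2]:
  [1..1]={S,T2}  "b"  orig:{S}
  [2..2]={T1}  "d"  orig:{}
  [1..2]={B}  "bd"

Original NTs in T[1,2] deriving "bd": ["B"]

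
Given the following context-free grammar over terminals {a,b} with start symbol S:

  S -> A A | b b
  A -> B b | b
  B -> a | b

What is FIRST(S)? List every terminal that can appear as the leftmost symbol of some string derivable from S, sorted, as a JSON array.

Compute FIRST by fixpoint:
[1]
  A via A→b: +{b}
  B via B→a: +{a}
  B via B→b: +{b}
  S via S→A A: +{b}
  FIRST(S)={b}  FIRST(A)={b}  FIRST(B)={a,b}
[2]
  A via A→B b: +{a}
  S via S→A A: +{a}
  FIRST(S)={a,b}  FIRST(A)={a,b}  FIRST(B)={a,b}
[3] (stable)
  FIRST(S)={a,b}  FIRST(A)={a,b}  FIRST(B)={a,b}

FIRST(S) = ["a", "b"]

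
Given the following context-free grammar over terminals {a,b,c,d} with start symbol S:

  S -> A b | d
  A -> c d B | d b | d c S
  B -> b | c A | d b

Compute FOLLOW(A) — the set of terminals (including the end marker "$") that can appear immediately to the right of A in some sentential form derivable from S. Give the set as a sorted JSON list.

FIRST iteration:
pass 1:
  A via A→c d B: +{c}
  A via A→d b: +{d}
  B via B→b: +{b}
  B via B→c A: +{c}
  B via B→d b: +{d}
  S via S→A b: +{c,d}
  FIRST(S)={c,d}  FIRST(A)={c,d}  FIRST(B)={b,c,d}
pass 2: (no change)
  FIRST(S)={c,d}  FIRST(A)={c,d}  FIRST(B)={b,c,d}

Compute FOLLOW by fixpoint:
FOLLOW(S) := {$}
pass 1:
  S→A b: FOLLOW(A) ⊇ FIRST(b) = {b}; new: +{b}
  S: {$}  A: {b}  B: {}
pass 2:
  A→c d B: FOLLOW(B) ⊇ FOLLOW(A) ⊇ {b}; new: +{b}
  A→d c S: FOLLOW(S) ⊇ FOLLOW(A) ⊇ {b}; new: +{b}
  S: {$,b}  A: {b}  B: {b}
pass 3: done
  S: {$,b}  A: {b}  B: {b}

FOLLOW(A) = ["b"]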